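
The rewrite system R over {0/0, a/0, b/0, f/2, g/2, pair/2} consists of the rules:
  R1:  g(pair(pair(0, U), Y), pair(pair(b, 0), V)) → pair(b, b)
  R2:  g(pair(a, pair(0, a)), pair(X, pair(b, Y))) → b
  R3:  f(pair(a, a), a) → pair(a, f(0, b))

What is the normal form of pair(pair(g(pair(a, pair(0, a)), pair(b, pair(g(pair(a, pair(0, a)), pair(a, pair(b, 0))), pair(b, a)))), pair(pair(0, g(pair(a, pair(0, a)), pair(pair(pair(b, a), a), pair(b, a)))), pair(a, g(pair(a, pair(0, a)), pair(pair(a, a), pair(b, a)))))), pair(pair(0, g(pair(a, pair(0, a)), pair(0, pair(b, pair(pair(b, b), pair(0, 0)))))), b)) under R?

pair(pair(b, pair(pair(0, b), pair(a, b))), pair(pair(0, b), b))

1. pair(pair(g(pair(a, pair(0, a)), pair(b, pair(g(pair(a, pair(0, a)), pair(a, pair(b, 0))), pair(b, a)))), pair(pair(0, g(pair(a, pair(0, a)), pair(pair(pair(b, a), a), pair(b, a)))), pair(a, g(pair(a, pair(0, a)), pair(pair(a, a), pair(b, a)))))), pair(pair(0, g(pair(a, pair(0, a)), pair(0, pair(b, pair(pair(b, b), pair(0, 0)))))), b))  →  pair(pair(g(pair(a, pair(0, a)), pair(b, pair(b, pair(b, a)))), pair(pair(0, g(pair(a, pair(0, a)), pair(pair(pair(b, a), a), pair(b, a)))), pair(a, g(pair(a, pair(0, a)), pair(pair(a, a), pair(b, a)))))), pair(pair(0, g(pair(a, pair(0, a)), pair(0, pair(b, pair(pair(b, b), pair(0, 0)))))), b))   [R2 at 1.1.2.2.1]
2. pair(pair(g(pair(a, pair(0, a)), pair(b, pair(b, pair(b, a)))), pair(pair(0, g(pair(a, pair(0, a)), pair(pair(pair(b, a), a), pair(b, a)))), pair(a, g(pair(a, pair(0, a)), pair(pair(a, a), pair(b, a)))))), pair(pair(0, g(pair(a, pair(0, a)), pair(0, pair(b, pair(pair(b, b), pair(0, 0)))))), b))  →  pair(pair(b, pair(pair(0, g(pair(a, pair(0, a)), pair(pair(pair(b, a), a), pair(b, a)))), pair(a, g(pair(a, pair(0, a)), pair(pair(a, a), pair(b, a)))))), pair(pair(0, g(pair(a, pair(0, a)), pair(0, pair(b, pair(pair(b, b), pair(0, 0)))))), b))   [R2 at 1.1]
3. pair(pair(b, pair(pair(0, g(pair(a, pair(0, a)), pair(pair(pair(b, a), a), pair(b, a)))), pair(a, g(pair(a, pair(0, a)), pair(pair(a, a), pair(b, a)))))), pair(pair(0, g(pair(a, pair(0, a)), pair(0, pair(b, pair(pair(b, b), pair(0, 0)))))), b))  →  pair(pair(b, pair(pair(0, b), pair(a, g(pair(a, pair(0, a)), pair(pair(a, a), pair(b, a)))))), pair(pair(0, g(pair(a, pair(0, a)), pair(0, pair(b, pair(pair(b, b), pair(0, 0)))))), b))   [R2 at 1.2.1.2]
4. pair(pair(b, pair(pair(0, b), pair(a, g(pair(a, pair(0, a)), pair(pair(a, a), pair(b, a)))))), pair(pair(0, g(pair(a, pair(0, a)), pair(0, pair(b, pair(pair(b, b), pair(0, 0)))))), b))  →  pair(pair(b, pair(pair(0, b), pair(a, b))), pair(pair(0, g(pair(a, pair(0, a)), pair(0, pair(b, pair(pair(b, b), pair(0, 0)))))), b))   [R2 at 1.2.2.2]
5. pair(pair(b, pair(pair(0, b), pair(a, b))), pair(pair(0, g(pair(a, pair(0, a)), pair(0, pair(b, pair(pair(b, b), pair(0, 0)))))), b))  →  pair(pair(b, pair(pair(0, b), pair(a, b))), pair(pair(0, b), b))   [R2 at 2.1.2]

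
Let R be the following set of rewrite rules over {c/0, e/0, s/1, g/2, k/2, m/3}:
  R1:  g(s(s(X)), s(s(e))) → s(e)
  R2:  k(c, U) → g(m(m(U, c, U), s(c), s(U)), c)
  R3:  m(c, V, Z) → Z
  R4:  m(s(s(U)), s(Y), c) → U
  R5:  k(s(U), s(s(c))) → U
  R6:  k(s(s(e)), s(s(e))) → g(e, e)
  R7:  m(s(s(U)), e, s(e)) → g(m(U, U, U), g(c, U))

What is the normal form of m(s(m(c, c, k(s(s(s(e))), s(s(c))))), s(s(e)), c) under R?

s(e)

1. m(s(m(c, c, k(s(s(s(e))), s(s(c))))), s(s(e)), c)  →  m(s(k(s(s(s(e))), s(s(c)))), s(s(e)), c)   [R3 at 1.1]
2. m(s(k(s(s(s(e))), s(s(c)))), s(s(e)), c)  →  m(s(s(s(e))), s(s(e)), c)   [R5 at 1.1]
3. m(s(s(s(e))), s(s(e)), c)  →  s(e)   [R4 at ε]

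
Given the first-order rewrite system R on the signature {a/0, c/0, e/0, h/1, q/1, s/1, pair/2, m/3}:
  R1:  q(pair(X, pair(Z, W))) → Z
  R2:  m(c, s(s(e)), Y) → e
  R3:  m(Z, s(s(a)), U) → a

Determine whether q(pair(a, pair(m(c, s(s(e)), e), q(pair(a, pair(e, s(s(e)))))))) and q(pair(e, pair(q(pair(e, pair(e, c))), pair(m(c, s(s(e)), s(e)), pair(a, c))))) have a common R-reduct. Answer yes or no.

Reduce t₁ = q(pair(a, pair(m(c, s(s(e)), e), q(pair(a, pair(e, s(s(e)))))))):
1. q(pair(a, pair(m(c, s(s(e)), e), q(pair(a, pair(e, s(s(e))))))))  →  m(c, s(s(e)), e)   [R1 at ε]
2. m(c, s(s(e)), e)  →  e   [R2 at ε]

Reduce t₂ = q(pair(e, pair(q(pair(e, pair(e, c))), pair(m(c, s(s(e)), s(e)), pair(a, c))))):
1. q(pair(e, pair(q(pair(e, pair(e, c))), pair(m(c, s(s(e)), s(e)), pair(a, c)))))  →  q(pair(e, pair(e, c)))   [R1 at ε]
2. q(pair(e, pair(e, c)))  →  e   [R1 at ε]

yes — NF(t₁) = e, NF(t₂) = e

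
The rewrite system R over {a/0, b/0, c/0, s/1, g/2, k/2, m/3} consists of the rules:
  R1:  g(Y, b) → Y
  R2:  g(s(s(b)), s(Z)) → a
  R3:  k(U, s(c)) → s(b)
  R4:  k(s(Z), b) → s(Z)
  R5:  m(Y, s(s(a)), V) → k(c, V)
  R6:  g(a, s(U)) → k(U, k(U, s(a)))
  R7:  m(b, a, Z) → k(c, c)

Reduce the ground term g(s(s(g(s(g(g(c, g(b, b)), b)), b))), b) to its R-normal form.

s(s(s(c)))

1. g(s(s(g(s(g(g(c, g(b, b)), b)), b))), b)  →  s(s(g(s(g(g(c, g(b, b)), b)), b)))   [R1 at ε]
2. s(s(g(s(g(g(c, g(b, b)), b)), b)))  →  s(s(s(g(g(c, g(b, b)), b))))   [R1 at 1.1]
3. s(s(s(g(g(c, g(b, b)), b))))  →  s(s(s(g(c, g(b, b)))))   [R1 at 1.1.1]
4. s(s(s(g(c, g(b, b)))))  →  s(s(s(g(c, b))))   [R1 at 1.1.1.2]
5. s(s(s(g(c, b))))  →  s(s(s(c)))   [R1 at 1.1.1]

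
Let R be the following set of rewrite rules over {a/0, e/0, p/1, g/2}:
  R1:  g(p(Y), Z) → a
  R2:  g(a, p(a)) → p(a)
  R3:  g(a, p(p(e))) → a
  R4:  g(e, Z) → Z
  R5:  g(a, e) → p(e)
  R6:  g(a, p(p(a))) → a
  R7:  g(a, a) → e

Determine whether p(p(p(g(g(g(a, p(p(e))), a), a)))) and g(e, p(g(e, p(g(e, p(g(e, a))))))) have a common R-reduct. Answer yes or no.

Reduce t₁ = p(p(p(g(g(g(a, p(p(e))), a), a)))):
1. p(p(p(g(g(g(a, p(p(e))), a), a))))  →  p(p(p(g(g(a, a), a))))   [R3 at 1.1.1.1.1]
2. p(p(p(g(g(a, a), a))))  →  p(p(p(g(e, a))))   [R7 at 1.1.1.1]
3. p(p(p(g(e, a))))  →  p(p(p(a)))   [R4 at 1.1.1]

Reduce t₂ = g(e, p(g(e, p(g(e, p(g(e, a))))))):
1. g(e, p(g(e, p(g(e, p(g(e, a)))))))  →  p(g(e, p(g(e, p(g(e, a))))))   [R4 at ε]
2. p(g(e, p(g(e, p(g(e, a))))))  →  p(p(g(e, p(g(e, a)))))   [R4 at 1]
3. p(p(g(e, p(g(e, a)))))  →  p(p(p(g(e, a))))   [R4 at 1.1]
4. p(p(p(g(e, a))))  →  p(p(p(a)))   [R4 at 1.1.1]

yes — NF(t₁) = p(p(p(a))), NF(t₂) = p(p(p(a)))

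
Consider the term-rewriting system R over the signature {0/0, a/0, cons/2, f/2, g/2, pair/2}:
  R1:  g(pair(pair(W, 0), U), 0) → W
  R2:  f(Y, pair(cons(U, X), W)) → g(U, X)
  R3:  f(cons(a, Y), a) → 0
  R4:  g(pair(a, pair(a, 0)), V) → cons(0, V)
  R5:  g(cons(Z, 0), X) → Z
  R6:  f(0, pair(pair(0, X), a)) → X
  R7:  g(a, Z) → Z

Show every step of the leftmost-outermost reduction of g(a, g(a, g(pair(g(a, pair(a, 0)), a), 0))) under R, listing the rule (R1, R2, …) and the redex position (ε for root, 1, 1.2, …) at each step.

1. g(a, g(a, g(pair(g(a, pair(a, 0)), a), 0)))  →  g(a, g(pair(g(a, pair(a, 0)), a), 0))   [R7 at ε]
2. g(a, g(pair(g(a, pair(a, 0)), a), 0))  →  g(pair(g(a, pair(a, 0)), a), 0)   [R7 at ε]
3. g(pair(g(a, pair(a, 0)), a), 0)  →  g(pair(pair(a, 0), a), 0)   [R7 at 1.1]
4. g(pair(pair(a, 0), a), 0)  →  a   [R1 at ε]

a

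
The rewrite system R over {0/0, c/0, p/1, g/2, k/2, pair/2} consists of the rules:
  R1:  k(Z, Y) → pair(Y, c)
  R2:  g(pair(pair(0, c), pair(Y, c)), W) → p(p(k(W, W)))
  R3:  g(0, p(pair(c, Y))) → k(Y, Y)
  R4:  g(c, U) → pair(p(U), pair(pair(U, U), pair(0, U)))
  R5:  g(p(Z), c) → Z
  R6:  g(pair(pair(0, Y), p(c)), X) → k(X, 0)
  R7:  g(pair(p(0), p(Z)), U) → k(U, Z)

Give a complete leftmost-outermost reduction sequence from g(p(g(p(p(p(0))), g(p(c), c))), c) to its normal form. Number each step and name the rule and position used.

p(p(0))

1. g(p(g(p(p(p(0))), g(p(c), c))), c)  →  g(p(p(p(0))), g(p(c), c))   [R5 at ε]
2. g(p(p(p(0))), g(p(c), c))  →  g(p(p(p(0))), c)   [R5 at 2]
3. g(p(p(p(0))), c)  →  p(p(0))   [R5 at ε]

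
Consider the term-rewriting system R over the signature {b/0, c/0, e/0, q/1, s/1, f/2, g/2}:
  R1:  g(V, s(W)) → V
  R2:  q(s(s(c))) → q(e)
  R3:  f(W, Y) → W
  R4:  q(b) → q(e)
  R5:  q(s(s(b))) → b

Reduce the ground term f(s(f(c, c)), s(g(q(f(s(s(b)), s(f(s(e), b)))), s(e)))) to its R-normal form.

1. f(s(f(c, c)), s(g(q(f(s(s(b)), s(f(s(e), b)))), s(e))))  →  s(f(c, c))   [R3 at ε]
2. s(f(c, c))  →  s(c)   [R3 at 1]

s(c)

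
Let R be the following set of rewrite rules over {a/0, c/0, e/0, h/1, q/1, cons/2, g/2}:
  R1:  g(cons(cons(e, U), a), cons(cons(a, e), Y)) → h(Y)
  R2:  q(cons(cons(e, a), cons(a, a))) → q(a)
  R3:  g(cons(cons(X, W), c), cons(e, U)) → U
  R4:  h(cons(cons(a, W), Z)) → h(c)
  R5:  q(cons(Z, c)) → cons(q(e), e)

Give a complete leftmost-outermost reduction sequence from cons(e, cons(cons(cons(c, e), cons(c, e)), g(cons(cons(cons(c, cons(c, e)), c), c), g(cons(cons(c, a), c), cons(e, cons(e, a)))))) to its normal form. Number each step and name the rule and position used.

1. cons(e, cons(cons(cons(c, e), cons(c, e)), g(cons(cons(cons(c, cons(c, e)), c), c), g(cons(cons(c, a), c), cons(e, cons(e, a))))))  →  cons(e, cons(cons(cons(c, e), cons(c, e)), g(cons(cons(cons(c, cons(c, e)), c), c), cons(e, a))))   [R3 at 2.2.2]
2. cons(e, cons(cons(cons(c, e), cons(c, e)), g(cons(cons(cons(c, cons(c, e)), c), c), cons(e, a))))  →  cons(e, cons(cons(cons(c, e), cons(c, e)), a))   [R3 at 2.2]

cons(e, cons(cons(cons(c, e), cons(c, e)), a))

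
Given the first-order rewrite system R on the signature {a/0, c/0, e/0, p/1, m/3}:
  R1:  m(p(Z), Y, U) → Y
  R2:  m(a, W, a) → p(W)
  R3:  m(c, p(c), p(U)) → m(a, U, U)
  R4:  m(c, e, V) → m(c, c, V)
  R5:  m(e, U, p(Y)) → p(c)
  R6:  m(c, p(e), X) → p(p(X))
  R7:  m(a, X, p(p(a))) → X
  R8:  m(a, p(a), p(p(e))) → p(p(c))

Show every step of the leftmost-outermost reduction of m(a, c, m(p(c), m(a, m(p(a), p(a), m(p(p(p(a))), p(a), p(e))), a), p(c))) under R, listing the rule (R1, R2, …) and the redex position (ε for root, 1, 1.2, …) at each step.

c

1. m(a, c, m(p(c), m(a, m(p(a), p(a), m(p(p(p(a))), p(a), p(e))), a), p(c)))  →  m(a, c, m(a, m(p(a), p(a), m(p(p(p(a))), p(a), p(e))), a))   [R1 at 3]
2. m(a, c, m(a, m(p(a), p(a), m(p(p(p(a))), p(a), p(e))), a))  →  m(a, c, p(m(p(a), p(a), m(p(p(p(a))), p(a), p(e)))))   [R2 at 3]
3. m(a, c, p(m(p(a), p(a), m(p(p(p(a))), p(a), p(e)))))  →  m(a, c, p(p(a)))   [R1 at 3.1]
4. m(a, c, p(p(a)))  →  c   [R7 at ε]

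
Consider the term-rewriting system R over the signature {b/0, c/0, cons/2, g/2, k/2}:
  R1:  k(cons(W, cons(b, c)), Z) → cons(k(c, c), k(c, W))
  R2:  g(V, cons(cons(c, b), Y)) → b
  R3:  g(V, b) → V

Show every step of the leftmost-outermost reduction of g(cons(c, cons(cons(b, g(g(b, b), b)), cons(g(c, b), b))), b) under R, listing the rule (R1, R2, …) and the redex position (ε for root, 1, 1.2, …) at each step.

cons(c, cons(cons(b, b), cons(c, b)))

1. g(cons(c, cons(cons(b, g(g(b, b), b)), cons(g(c, b), b))), b)  →  cons(c, cons(cons(b, g(g(b, b), b)), cons(g(c, b), b)))   [R3 at ε]
2. cons(c, cons(cons(b, g(g(b, b), b)), cons(g(c, b), b)))  →  cons(c, cons(cons(b, g(b, b)), cons(g(c, b), b)))   [R3 at 2.1.2]
3. cons(c, cons(cons(b, g(b, b)), cons(g(c, b), b)))  →  cons(c, cons(cons(b, b), cons(g(c, b), b)))   [R3 at 2.1.2]
4. cons(c, cons(cons(b, b), cons(g(c, b), b)))  →  cons(c, cons(cons(b, b), cons(c, b)))   [R3 at 2.2.1]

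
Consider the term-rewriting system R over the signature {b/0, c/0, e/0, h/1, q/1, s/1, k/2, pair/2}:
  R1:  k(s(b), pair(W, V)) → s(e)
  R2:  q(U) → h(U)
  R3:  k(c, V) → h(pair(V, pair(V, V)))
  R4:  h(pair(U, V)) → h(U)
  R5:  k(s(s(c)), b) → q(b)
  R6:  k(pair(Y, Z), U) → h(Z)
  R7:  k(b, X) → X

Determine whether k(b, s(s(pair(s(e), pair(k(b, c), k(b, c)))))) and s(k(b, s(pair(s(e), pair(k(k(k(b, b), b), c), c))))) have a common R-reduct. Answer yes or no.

yes — NF(t₁) = s(s(pair(s(e), pair(c, c)))), NF(t₂) = s(s(pair(s(e), pair(c, c))))

Reduce t₁ = k(b, s(s(pair(s(e), pair(k(b, c), k(b, c)))))):
1. k(b, s(s(pair(s(e), pair(k(b, c), k(b, c))))))  →  s(s(pair(s(e), pair(k(b, c), k(b, c)))))   [R7 at ε]
2. s(s(pair(s(e), pair(k(b, c), k(b, c)))))  →  s(s(pair(s(e), pair(c, k(b, c)))))   [R7 at 1.1.2.1]
3. s(s(pair(s(e), pair(c, k(b, c)))))  →  s(s(pair(s(e), pair(c, c))))   [R7 at 1.1.2.2]

Reduce t₂ = s(k(b, s(pair(s(e), pair(k(k(k(b, b), b), c), c))))):
1. s(k(b, s(pair(s(e), pair(k(k(k(b, b), b), c), c)))))  →  s(s(pair(s(e), pair(k(k(k(b, b), b), c), c))))   [R7 at 1]
2. s(s(pair(s(e), pair(k(k(k(b, b), b), c), c))))  →  s(s(pair(s(e), pair(k(k(b, b), c), c))))   [R7 at 1.1.2.1.1.1]
3. s(s(pair(s(e), pair(k(k(b, b), c), c))))  →  s(s(pair(s(e), pair(k(b, c), c))))   [R7 at 1.1.2.1.1]
4. s(s(pair(s(e), pair(k(b, c), c))))  →  s(s(pair(s(e), pair(c, c))))   [R7 at 1.1.2.1]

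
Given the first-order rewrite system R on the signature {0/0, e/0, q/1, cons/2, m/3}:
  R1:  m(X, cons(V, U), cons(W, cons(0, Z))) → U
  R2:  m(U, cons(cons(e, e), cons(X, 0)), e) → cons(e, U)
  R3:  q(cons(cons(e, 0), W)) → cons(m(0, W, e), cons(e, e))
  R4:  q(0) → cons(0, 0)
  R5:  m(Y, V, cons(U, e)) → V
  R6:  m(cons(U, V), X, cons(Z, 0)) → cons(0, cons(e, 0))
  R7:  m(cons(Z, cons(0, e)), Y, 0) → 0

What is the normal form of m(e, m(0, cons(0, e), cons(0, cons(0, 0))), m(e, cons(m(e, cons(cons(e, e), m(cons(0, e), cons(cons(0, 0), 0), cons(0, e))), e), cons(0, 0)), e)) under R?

e

1. m(e, m(0, cons(0, e), cons(0, cons(0, 0))), m(e, cons(m(e, cons(cons(e, e), m(cons(0, e), cons(cons(0, 0), 0), cons(0, e))), e), cons(0, 0)), e))  →  m(e, e, m(e, cons(m(e, cons(cons(e, e), m(cons(0, e), cons(cons(0, 0), 0), cons(0, e))), e), cons(0, 0)), e))   [R1 at 2]
2. m(e, e, m(e, cons(m(e, cons(cons(e, e), m(cons(0, e), cons(cons(0, 0), 0), cons(0, e))), e), cons(0, 0)), e))  →  m(e, e, m(e, cons(m(e, cons(cons(e, e), cons(cons(0, 0), 0)), e), cons(0, 0)), e))   [R5 at 3.2.1.2.2]
3. m(e, e, m(e, cons(m(e, cons(cons(e, e), cons(cons(0, 0), 0)), e), cons(0, 0)), e))  →  m(e, e, m(e, cons(cons(e, e), cons(0, 0)), e))   [R2 at 3.2.1]
4. m(e, e, m(e, cons(cons(e, e), cons(0, 0)), e))  →  m(e, e, cons(e, e))   [R2 at 3]
5. m(e, e, cons(e, e))  →  e   [R5 at ε]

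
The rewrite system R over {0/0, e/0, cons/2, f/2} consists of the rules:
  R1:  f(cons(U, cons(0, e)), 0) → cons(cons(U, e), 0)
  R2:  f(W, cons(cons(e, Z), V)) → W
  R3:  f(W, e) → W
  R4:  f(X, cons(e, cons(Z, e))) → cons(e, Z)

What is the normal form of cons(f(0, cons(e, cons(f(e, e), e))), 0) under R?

cons(cons(e, e), 0)

1. cons(f(0, cons(e, cons(f(e, e), e))), 0)  →  cons(cons(e, f(e, e)), 0)   [R4 at 1]
2. cons(cons(e, f(e, e)), 0)  →  cons(cons(e, e), 0)   [R3 at 1.2]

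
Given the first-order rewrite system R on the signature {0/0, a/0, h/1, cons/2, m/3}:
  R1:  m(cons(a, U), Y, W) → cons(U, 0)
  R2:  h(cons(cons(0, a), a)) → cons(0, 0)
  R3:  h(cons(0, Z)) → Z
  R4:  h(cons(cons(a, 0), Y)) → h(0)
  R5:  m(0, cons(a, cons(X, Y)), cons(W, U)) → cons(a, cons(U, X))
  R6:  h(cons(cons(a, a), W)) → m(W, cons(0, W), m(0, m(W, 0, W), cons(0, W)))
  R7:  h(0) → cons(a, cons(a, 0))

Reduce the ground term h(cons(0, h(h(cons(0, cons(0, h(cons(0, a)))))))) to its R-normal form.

1. h(cons(0, h(h(cons(0, cons(0, h(cons(0, a))))))))  →  h(h(cons(0, cons(0, h(cons(0, a))))))   [R3 at ε]
2. h(h(cons(0, cons(0, h(cons(0, a))))))  →  h(cons(0, h(cons(0, a))))   [R3 at 1]
3. h(cons(0, h(cons(0, a))))  →  h(cons(0, a))   [R3 at ε]
4. h(cons(0, a))  →  a   [R3 at ε]

a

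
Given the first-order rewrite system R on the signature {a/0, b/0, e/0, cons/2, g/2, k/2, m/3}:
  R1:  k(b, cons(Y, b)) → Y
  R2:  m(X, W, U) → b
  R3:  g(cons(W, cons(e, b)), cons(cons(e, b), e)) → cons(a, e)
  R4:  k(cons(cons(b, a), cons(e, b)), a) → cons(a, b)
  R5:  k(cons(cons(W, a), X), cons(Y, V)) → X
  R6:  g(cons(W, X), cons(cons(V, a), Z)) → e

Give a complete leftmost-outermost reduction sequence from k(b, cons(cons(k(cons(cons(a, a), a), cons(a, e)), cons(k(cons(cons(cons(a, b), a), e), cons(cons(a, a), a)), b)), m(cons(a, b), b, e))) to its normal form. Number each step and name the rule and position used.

cons(a, cons(e, b))

1. k(b, cons(cons(k(cons(cons(a, a), a), cons(a, e)), cons(k(cons(cons(cons(a, b), a), e), cons(cons(a, a), a)), b)), m(cons(a, b), b, e)))  →  k(b, cons(cons(a, cons(k(cons(cons(cons(a, b), a), e), cons(cons(a, a), a)), b)), m(cons(a, b), b, e)))   [R5 at 2.1.1]
2. k(b, cons(cons(a, cons(k(cons(cons(cons(a, b), a), e), cons(cons(a, a), a)), b)), m(cons(a, b), b, e)))  →  k(b, cons(cons(a, cons(e, b)), m(cons(a, b), b, e)))   [R5 at 2.1.2.1]
3. k(b, cons(cons(a, cons(e, b)), m(cons(a, b), b, e)))  →  k(b, cons(cons(a, cons(e, b)), b))   [R2 at 2.2]
4. k(b, cons(cons(a, cons(e, b)), b))  →  cons(a, cons(e, b))   [R1 at ε]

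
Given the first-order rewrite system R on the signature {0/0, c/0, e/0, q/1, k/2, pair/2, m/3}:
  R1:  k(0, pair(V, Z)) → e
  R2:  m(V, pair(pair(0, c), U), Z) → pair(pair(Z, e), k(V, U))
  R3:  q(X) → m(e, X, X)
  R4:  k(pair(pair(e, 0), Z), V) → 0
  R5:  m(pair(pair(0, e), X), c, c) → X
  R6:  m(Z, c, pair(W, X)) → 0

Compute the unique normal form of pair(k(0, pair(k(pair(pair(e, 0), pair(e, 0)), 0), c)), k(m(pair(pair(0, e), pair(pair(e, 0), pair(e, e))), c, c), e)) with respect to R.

1. pair(k(0, pair(k(pair(pair(e, 0), pair(e, 0)), 0), c)), k(m(pair(pair(0, e), pair(pair(e, 0), pair(e, e))), c, c), e))  →  pair(e, k(m(pair(pair(0, e), pair(pair(e, 0), pair(e, e))), c, c), e))   [R1 at 1]
2. pair(e, k(m(pair(pair(0, e), pair(pair(e, 0), pair(e, e))), c, c), e))  →  pair(e, k(pair(pair(e, 0), pair(e, e)), e))   [R5 at 2.1]
3. pair(e, k(pair(pair(e, 0), pair(e, e)), e))  →  pair(e, 0)   [R4 at 2]

pair(e, 0)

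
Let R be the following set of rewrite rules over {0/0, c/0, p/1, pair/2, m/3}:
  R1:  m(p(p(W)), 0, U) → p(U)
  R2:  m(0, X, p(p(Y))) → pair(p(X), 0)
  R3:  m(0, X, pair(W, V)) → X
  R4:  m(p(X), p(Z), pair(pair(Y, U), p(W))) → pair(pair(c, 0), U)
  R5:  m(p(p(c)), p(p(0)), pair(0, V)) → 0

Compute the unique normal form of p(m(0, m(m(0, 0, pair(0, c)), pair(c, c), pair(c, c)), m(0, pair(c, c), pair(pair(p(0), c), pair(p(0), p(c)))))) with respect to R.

1. p(m(0, m(m(0, 0, pair(0, c)), pair(c, c), pair(c, c)), m(0, pair(c, c), pair(pair(p(0), c), pair(p(0), p(c))))))  →  p(m(0, m(0, pair(c, c), pair(c, c)), m(0, pair(c, c), pair(pair(p(0), c), pair(p(0), p(c))))))   [R3 at 1.2.1]
2. p(m(0, m(0, pair(c, c), pair(c, c)), m(0, pair(c, c), pair(pair(p(0), c), pair(p(0), p(c))))))  →  p(m(0, pair(c, c), m(0, pair(c, c), pair(pair(p(0), c), pair(p(0), p(c))))))   [R3 at 1.2]
3. p(m(0, pair(c, c), m(0, pair(c, c), pair(pair(p(0), c), pair(p(0), p(c))))))  →  p(m(0, pair(c, c), pair(c, c)))   [R3 at 1.3]
4. p(m(0, pair(c, c), pair(c, c)))  →  p(pair(c, c))   [R3 at 1]

p(pair(c, c))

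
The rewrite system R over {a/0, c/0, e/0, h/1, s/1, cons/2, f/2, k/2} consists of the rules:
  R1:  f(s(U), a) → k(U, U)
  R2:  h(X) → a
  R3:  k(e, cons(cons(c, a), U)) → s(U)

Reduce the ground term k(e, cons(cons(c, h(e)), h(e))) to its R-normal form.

s(a)

1. k(e, cons(cons(c, h(e)), h(e)))  →  k(e, cons(cons(c, a), h(e)))   [R2 at 2.1.2]
2. k(e, cons(cons(c, a), h(e)))  →  s(h(e))   [R3 at ε]
3. s(h(e))  →  s(a)   [R2 at 1]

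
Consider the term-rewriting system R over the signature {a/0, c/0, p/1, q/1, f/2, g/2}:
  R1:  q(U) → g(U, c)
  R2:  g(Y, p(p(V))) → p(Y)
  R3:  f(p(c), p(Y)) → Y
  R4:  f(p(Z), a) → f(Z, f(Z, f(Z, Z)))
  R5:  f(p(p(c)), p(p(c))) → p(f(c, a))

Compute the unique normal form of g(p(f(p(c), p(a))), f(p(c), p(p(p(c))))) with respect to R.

1. g(p(f(p(c), p(a))), f(p(c), p(p(p(c)))))  →  g(p(a), f(p(c), p(p(p(c)))))   [R3 at 1.1]
2. g(p(a), f(p(c), p(p(p(c)))))  →  g(p(a), p(p(c)))   [R3 at 2]
3. g(p(a), p(p(c)))  →  p(p(a))   [R2 at ε]

p(p(a))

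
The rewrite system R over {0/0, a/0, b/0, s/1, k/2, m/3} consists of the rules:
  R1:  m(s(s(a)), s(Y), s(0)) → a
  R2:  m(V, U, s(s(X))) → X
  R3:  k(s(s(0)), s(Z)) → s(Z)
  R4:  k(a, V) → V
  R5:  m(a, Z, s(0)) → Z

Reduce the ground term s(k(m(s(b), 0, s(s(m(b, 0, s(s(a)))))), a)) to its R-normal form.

s(a)

1. s(k(m(s(b), 0, s(s(m(b, 0, s(s(a)))))), a))  →  s(k(m(b, 0, s(s(a))), a))   [R2 at 1.1]
2. s(k(m(b, 0, s(s(a))), a))  →  s(k(a, a))   [R2 at 1.1]
3. s(k(a, a))  →  s(a)   [R4 at 1]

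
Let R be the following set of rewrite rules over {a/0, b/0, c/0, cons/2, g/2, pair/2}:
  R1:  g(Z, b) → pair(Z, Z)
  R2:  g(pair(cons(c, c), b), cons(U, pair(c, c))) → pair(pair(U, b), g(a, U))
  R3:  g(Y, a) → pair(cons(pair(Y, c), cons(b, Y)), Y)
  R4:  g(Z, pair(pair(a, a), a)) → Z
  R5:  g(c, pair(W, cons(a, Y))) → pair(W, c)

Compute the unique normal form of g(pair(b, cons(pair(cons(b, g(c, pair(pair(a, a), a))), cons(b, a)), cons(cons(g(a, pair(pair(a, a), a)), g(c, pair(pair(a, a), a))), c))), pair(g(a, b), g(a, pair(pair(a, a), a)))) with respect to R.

pair(b, cons(pair(cons(b, c), cons(b, a)), cons(cons(a, c), c)))

1. g(pair(b, cons(pair(cons(b, g(c, pair(pair(a, a), a))), cons(b, a)), cons(cons(g(a, pair(pair(a, a), a)), g(c, pair(pair(a, a), a))), c))), pair(g(a, b), g(a, pair(pair(a, a), a))))  →  g(pair(b, cons(pair(cons(b, c), cons(b, a)), cons(cons(g(a, pair(pair(a, a), a)), g(c, pair(pair(a, a), a))), c))), pair(g(a, b), g(a, pair(pair(a, a), a))))   [R4 at 1.2.1.1.2]
2. g(pair(b, cons(pair(cons(b, c), cons(b, a)), cons(cons(g(a, pair(pair(a, a), a)), g(c, pair(pair(a, a), a))), c))), pair(g(a, b), g(a, pair(pair(a, a), a))))  →  g(pair(b, cons(pair(cons(b, c), cons(b, a)), cons(cons(a, g(c, pair(pair(a, a), a))), c))), pair(g(a, b), g(a, pair(pair(a, a), a))))   [R4 at 1.2.2.1.1]
3. g(pair(b, cons(pair(cons(b, c), cons(b, a)), cons(cons(a, g(c, pair(pair(a, a), a))), c))), pair(g(a, b), g(a, pair(pair(a, a), a))))  →  g(pair(b, cons(pair(cons(b, c), cons(b, a)), cons(cons(a, c), c))), pair(g(a, b), g(a, pair(pair(a, a), a))))   [R4 at 1.2.2.1.2]
4. g(pair(b, cons(pair(cons(b, c), cons(b, a)), cons(cons(a, c), c))), pair(g(a, b), g(a, pair(pair(a, a), a))))  →  g(pair(b, cons(pair(cons(b, c), cons(b, a)), cons(cons(a, c), c))), pair(pair(a, a), g(a, pair(pair(a, a), a))))   [R1 at 2.1]
5. g(pair(b, cons(pair(cons(b, c), cons(b, a)), cons(cons(a, c), c))), pair(pair(a, a), g(a, pair(pair(a, a), a))))  →  g(pair(b, cons(pair(cons(b, c), cons(b, a)), cons(cons(a, c), c))), pair(pair(a, a), a))   [R4 at 2.2]
6. g(pair(b, cons(pair(cons(b, c), cons(b, a)), cons(cons(a, c), c))), pair(pair(a, a), a))  →  pair(b, cons(pair(cons(b, c), cons(b, a)), cons(cons(a, c), c)))   [R4 at ε]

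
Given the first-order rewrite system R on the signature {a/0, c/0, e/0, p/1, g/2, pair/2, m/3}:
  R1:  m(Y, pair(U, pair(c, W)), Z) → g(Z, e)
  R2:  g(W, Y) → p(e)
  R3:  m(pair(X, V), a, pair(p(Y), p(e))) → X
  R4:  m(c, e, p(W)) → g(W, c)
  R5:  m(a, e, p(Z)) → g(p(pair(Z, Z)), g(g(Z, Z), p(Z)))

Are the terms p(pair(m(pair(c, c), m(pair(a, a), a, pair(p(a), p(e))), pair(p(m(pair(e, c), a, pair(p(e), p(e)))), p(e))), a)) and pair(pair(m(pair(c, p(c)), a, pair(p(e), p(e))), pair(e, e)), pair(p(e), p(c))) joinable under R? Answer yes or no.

Reduce t₁ = p(pair(m(pair(c, c), m(pair(a, a), a, pair(p(a), p(e))), pair(p(m(pair(e, c), a, pair(p(e), p(e)))), p(e))), a)):
1. p(pair(m(pair(c, c), m(pair(a, a), a, pair(p(a), p(e))), pair(p(m(pair(e, c), a, pair(p(e), p(e)))), p(e))), a))  →  p(pair(m(pair(c, c), a, pair(p(m(pair(e, c), a, pair(p(e), p(e)))), p(e))), a))   [R3 at 1.1.2]
2. p(pair(m(pair(c, c), a, pair(p(m(pair(e, c), a, pair(p(e), p(e)))), p(e))), a))  →  p(pair(c, a))   [R3 at 1.1]

Reduce t₂ = pair(pair(m(pair(c, p(c)), a, pair(p(e), p(e))), pair(e, e)), pair(p(e), p(c))):
1. pair(pair(m(pair(c, p(c)), a, pair(p(e), p(e))), pair(e, e)), pair(p(e), p(c)))  →  pair(pair(c, pair(e, e)), pair(p(e), p(c)))   [R3 at 1.1]

no — NF(t₁) = p(pair(c, a)), NF(t₂) = pair(pair(c, pair(e, e)), pair(p(e), p(c)))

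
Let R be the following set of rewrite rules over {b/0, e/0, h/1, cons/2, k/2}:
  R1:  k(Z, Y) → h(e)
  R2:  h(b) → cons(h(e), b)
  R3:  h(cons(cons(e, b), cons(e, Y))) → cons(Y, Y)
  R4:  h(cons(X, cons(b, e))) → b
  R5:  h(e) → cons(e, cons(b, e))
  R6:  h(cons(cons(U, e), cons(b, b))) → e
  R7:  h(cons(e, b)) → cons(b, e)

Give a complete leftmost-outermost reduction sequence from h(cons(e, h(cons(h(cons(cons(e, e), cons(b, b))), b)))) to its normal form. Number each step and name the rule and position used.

1. h(cons(e, h(cons(h(cons(cons(e, e), cons(b, b))), b))))  →  h(cons(e, h(cons(e, b))))   [R6 at 1.2.1.1]
2. h(cons(e, h(cons(e, b))))  →  h(cons(e, cons(b, e)))   [R7 at 1.2]
3. h(cons(e, cons(b, e)))  →  b   [R4 at ε]

b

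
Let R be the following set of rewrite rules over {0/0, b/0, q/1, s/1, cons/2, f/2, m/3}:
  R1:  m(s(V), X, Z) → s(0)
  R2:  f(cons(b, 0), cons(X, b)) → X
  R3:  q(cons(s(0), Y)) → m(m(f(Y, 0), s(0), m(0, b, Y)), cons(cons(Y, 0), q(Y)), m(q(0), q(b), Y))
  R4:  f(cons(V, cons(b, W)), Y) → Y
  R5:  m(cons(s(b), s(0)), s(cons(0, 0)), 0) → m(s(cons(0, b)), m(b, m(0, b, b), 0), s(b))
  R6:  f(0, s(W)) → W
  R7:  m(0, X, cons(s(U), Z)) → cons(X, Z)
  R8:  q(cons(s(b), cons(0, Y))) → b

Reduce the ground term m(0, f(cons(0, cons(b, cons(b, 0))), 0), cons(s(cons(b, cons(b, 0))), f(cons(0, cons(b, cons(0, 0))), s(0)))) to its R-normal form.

1. m(0, f(cons(0, cons(b, cons(b, 0))), 0), cons(s(cons(b, cons(b, 0))), f(cons(0, cons(b, cons(0, 0))), s(0))))  →  cons(f(cons(0, cons(b, cons(b, 0))), 0), f(cons(0, cons(b, cons(0, 0))), s(0)))   [R7 at ε]
2. cons(f(cons(0, cons(b, cons(b, 0))), 0), f(cons(0, cons(b, cons(0, 0))), s(0)))  →  cons(0, f(cons(0, cons(b, cons(0, 0))), s(0)))   [R4 at 1]
3. cons(0, f(cons(0, cons(b, cons(0, 0))), s(0)))  →  cons(0, s(0))   [R4 at 2]

cons(0, s(0))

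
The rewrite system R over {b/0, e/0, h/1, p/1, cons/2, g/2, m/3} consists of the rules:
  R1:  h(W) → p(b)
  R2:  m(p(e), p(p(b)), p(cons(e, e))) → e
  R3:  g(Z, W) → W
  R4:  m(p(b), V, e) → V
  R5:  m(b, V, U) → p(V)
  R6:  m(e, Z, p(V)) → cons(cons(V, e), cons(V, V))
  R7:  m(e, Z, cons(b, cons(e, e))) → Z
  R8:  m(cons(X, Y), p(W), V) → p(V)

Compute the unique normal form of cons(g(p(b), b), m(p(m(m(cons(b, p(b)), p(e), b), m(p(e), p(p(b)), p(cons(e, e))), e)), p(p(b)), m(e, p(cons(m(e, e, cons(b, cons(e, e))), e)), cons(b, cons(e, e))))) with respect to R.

cons(b, e)

1. cons(g(p(b), b), m(p(m(m(cons(b, p(b)), p(e), b), m(p(e), p(p(b)), p(cons(e, e))), e)), p(p(b)), m(e, p(cons(m(e, e, cons(b, cons(e, e))), e)), cons(b, cons(e, e)))))  →  cons(b, m(p(m(m(cons(b, p(b)), p(e), b), m(p(e), p(p(b)), p(cons(e, e))), e)), p(p(b)), m(e, p(cons(m(e, e, cons(b, cons(e, e))), e)), cons(b, cons(e, e)))))   [R3 at 1]
2. cons(b, m(p(m(m(cons(b, p(b)), p(e), b), m(p(e), p(p(b)), p(cons(e, e))), e)), p(p(b)), m(e, p(cons(m(e, e, cons(b, cons(e, e))), e)), cons(b, cons(e, e)))))  →  cons(b, m(p(m(p(b), m(p(e), p(p(b)), p(cons(e, e))), e)), p(p(b)), m(e, p(cons(m(e, e, cons(b, cons(e, e))), e)), cons(b, cons(e, e)))))   [R8 at 2.1.1.1]
3. cons(b, m(p(m(p(b), m(p(e), p(p(b)), p(cons(e, e))), e)), p(p(b)), m(e, p(cons(m(e, e, cons(b, cons(e, e))), e)), cons(b, cons(e, e)))))  →  cons(b, m(p(m(p(e), p(p(b)), p(cons(e, e)))), p(p(b)), m(e, p(cons(m(e, e, cons(b, cons(e, e))), e)), cons(b, cons(e, e)))))   [R4 at 2.1.1]
4. cons(b, m(p(m(p(e), p(p(b)), p(cons(e, e)))), p(p(b)), m(e, p(cons(m(e, e, cons(b, cons(e, e))), e)), cons(b, cons(e, e)))))  →  cons(b, m(p(e), p(p(b)), m(e, p(cons(m(e, e, cons(b, cons(e, e))), e)), cons(b, cons(e, e)))))   [R2 at 2.1.1]
5. cons(b, m(p(e), p(p(b)), m(e, p(cons(m(e, e, cons(b, cons(e, e))), e)), cons(b, cons(e, e)))))  →  cons(b, m(p(e), p(p(b)), p(cons(m(e, e, cons(b, cons(e, e))), e))))   [R7 at 2.3]
6. cons(b, m(p(e), p(p(b)), p(cons(m(e, e, cons(b, cons(e, e))), e))))  →  cons(b, m(p(e), p(p(b)), p(cons(e, e))))   [R7 at 2.3.1.1]
7. cons(b, m(p(e), p(p(b)), p(cons(e, e))))  →  cons(b, e)   [R2 at 2]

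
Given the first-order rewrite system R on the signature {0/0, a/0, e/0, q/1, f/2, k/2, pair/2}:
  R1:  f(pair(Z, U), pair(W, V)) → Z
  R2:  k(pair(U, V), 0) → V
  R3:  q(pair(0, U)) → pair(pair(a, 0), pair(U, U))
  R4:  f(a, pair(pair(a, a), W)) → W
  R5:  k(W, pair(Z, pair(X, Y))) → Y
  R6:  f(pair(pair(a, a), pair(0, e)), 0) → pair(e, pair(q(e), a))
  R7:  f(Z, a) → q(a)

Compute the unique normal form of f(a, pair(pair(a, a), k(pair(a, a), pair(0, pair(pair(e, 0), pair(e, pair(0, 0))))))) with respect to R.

pair(e, pair(0, 0))

1. f(a, pair(pair(a, a), k(pair(a, a), pair(0, pair(pair(e, 0), pair(e, pair(0, 0)))))))  →  k(pair(a, a), pair(0, pair(pair(e, 0), pair(e, pair(0, 0)))))   [R4 at ε]
2. k(pair(a, a), pair(0, pair(pair(e, 0), pair(e, pair(0, 0)))))  →  pair(e, pair(0, 0))   [R5 at ε]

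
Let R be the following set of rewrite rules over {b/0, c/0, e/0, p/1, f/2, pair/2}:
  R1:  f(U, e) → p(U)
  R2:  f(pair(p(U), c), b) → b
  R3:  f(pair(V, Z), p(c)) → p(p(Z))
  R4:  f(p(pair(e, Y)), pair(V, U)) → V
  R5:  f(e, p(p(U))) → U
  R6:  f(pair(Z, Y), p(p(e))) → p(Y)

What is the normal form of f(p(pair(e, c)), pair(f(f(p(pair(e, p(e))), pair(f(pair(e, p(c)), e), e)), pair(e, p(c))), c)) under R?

1. f(p(pair(e, c)), pair(f(f(p(pair(e, p(e))), pair(f(pair(e, p(c)), e), e)), pair(e, p(c))), c))  →  f(f(p(pair(e, p(e))), pair(f(pair(e, p(c)), e), e)), pair(e, p(c)))   [R4 at ε]
2. f(f(p(pair(e, p(e))), pair(f(pair(e, p(c)), e), e)), pair(e, p(c)))  →  f(f(pair(e, p(c)), e), pair(e, p(c)))   [R4 at 1]
3. f(f(pair(e, p(c)), e), pair(e, p(c)))  →  f(p(pair(e, p(c))), pair(e, p(c)))   [R1 at 1]
4. f(p(pair(e, p(c))), pair(e, p(c)))  →  e   [R4 at ε]

e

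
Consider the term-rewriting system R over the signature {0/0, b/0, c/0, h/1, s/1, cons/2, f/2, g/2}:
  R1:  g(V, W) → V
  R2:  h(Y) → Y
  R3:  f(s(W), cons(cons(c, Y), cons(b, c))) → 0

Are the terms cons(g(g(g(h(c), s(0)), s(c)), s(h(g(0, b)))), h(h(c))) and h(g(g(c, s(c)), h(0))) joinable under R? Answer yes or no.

no — NF(t₁) = cons(c, c), NF(t₂) = c

Reduce t₁ = cons(g(g(g(h(c), s(0)), s(c)), s(h(g(0, b)))), h(h(c))):
1. cons(g(g(g(h(c), s(0)), s(c)), s(h(g(0, b)))), h(h(c)))  →  cons(g(g(h(c), s(0)), s(c)), h(h(c)))   [R1 at 1]
2. cons(g(g(h(c), s(0)), s(c)), h(h(c)))  →  cons(g(h(c), s(0)), h(h(c)))   [R1 at 1]
3. cons(g(h(c), s(0)), h(h(c)))  →  cons(h(c), h(h(c)))   [R1 at 1]
4. cons(h(c), h(h(c)))  →  cons(c, h(h(c)))   [R2 at 1]
5. cons(c, h(h(c)))  →  cons(c, h(c))   [R2 at 2]
6. cons(c, h(c))  →  cons(c, c)   [R2 at 2]

Reduce t₂ = h(g(g(c, s(c)), h(0))):
1. h(g(g(c, s(c)), h(0)))  →  g(g(c, s(c)), h(0))   [R2 at ε]
2. g(g(c, s(c)), h(0))  →  g(c, s(c))   [R1 at ε]
3. g(c, s(c))  →  c   [R1 at ε]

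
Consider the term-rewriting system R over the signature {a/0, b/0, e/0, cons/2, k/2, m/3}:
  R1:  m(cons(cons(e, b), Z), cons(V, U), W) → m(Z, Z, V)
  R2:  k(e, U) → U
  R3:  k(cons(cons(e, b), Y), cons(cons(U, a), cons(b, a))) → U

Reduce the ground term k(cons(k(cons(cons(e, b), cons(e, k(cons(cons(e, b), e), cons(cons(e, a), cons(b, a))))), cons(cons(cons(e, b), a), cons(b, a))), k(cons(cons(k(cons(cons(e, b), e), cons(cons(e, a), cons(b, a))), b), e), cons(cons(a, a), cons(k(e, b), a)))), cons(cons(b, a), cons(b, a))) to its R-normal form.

1. k(cons(k(cons(cons(e, b), cons(e, k(cons(cons(e, b), e), cons(cons(e, a), cons(b, a))))), cons(cons(cons(e, b), a), cons(b, a))), k(cons(cons(k(cons(cons(e, b), e), cons(cons(e, a), cons(b, a))), b), e), cons(cons(a, a), cons(k(e, b), a)))), cons(cons(b, a), cons(b, a)))  →  k(cons(cons(e, b), k(cons(cons(k(cons(cons(e, b), e), cons(cons(e, a), cons(b, a))), b), e), cons(cons(a, a), cons(k(e, b), a)))), cons(cons(b, a), cons(b, a)))   [R3 at 1.1]
2. k(cons(cons(e, b), k(cons(cons(k(cons(cons(e, b), e), cons(cons(e, a), cons(b, a))), b), e), cons(cons(a, a), cons(k(e, b), a)))), cons(cons(b, a), cons(b, a)))  →  b   [R3 at ε]

b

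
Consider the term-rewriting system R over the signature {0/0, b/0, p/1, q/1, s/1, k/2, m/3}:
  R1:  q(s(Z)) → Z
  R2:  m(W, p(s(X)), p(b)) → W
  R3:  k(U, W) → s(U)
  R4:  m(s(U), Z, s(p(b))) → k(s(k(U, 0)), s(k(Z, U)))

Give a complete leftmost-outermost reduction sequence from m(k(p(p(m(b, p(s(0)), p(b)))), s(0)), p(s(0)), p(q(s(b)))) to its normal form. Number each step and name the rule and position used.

1. m(k(p(p(m(b, p(s(0)), p(b)))), s(0)), p(s(0)), p(q(s(b))))  →  m(s(p(p(m(b, p(s(0)), p(b))))), p(s(0)), p(q(s(b))))   [R3 at 1]
2. m(s(p(p(m(b, p(s(0)), p(b))))), p(s(0)), p(q(s(b))))  →  m(s(p(p(b))), p(s(0)), p(q(s(b))))   [R2 at 1.1.1.1]
3. m(s(p(p(b))), p(s(0)), p(q(s(b))))  →  m(s(p(p(b))), p(s(0)), p(b))   [R1 at 3.1]
4. m(s(p(p(b))), p(s(0)), p(b))  →  s(p(p(b)))   [R2 at ε]

s(p(p(b)))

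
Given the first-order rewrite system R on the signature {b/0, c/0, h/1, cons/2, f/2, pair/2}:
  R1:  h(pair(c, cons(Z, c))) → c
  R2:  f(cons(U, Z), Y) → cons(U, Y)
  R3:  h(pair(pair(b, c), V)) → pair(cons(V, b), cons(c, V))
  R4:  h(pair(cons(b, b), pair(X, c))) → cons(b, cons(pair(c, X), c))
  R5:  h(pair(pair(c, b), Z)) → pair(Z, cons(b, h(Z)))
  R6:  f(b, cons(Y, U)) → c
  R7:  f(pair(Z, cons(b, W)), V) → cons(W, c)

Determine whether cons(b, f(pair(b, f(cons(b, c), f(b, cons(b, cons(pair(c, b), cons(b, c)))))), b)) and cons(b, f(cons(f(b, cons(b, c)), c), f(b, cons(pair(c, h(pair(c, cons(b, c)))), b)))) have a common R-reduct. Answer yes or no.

yes — NF(t₁) = cons(b, cons(c, c)), NF(t₂) = cons(b, cons(c, c))

Reduce t₁ = cons(b, f(pair(b, f(cons(b, c), f(b, cons(b, cons(pair(c, b), cons(b, c)))))), b)):
1. cons(b, f(pair(b, f(cons(b, c), f(b, cons(b, cons(pair(c, b), cons(b, c)))))), b))  →  cons(b, f(pair(b, cons(b, f(b, cons(b, cons(pair(c, b), cons(b, c)))))), b))   [R2 at 2.1.2]
2. cons(b, f(pair(b, cons(b, f(b, cons(b, cons(pair(c, b), cons(b, c)))))), b))  →  cons(b, cons(f(b, cons(b, cons(pair(c, b), cons(b, c)))), c))   [R7 at 2]
3. cons(b, cons(f(b, cons(b, cons(pair(c, b), cons(b, c)))), c))  →  cons(b, cons(c, c))   [R6 at 2.1]

Reduce t₂ = cons(b, f(cons(f(b, cons(b, c)), c), f(b, cons(pair(c, h(pair(c, cons(b, c)))), b)))):
1. cons(b, f(cons(f(b, cons(b, c)), c), f(b, cons(pair(c, h(pair(c, cons(b, c)))), b))))  →  cons(b, cons(f(b, cons(b, c)), f(b, cons(pair(c, h(pair(c, cons(b, c)))), b))))   [R2 at 2]
2. cons(b, cons(f(b, cons(b, c)), f(b, cons(pair(c, h(pair(c, cons(b, c)))), b))))  →  cons(b, cons(c, f(b, cons(pair(c, h(pair(c, cons(b, c)))), b))))   [R6 at 2.1]
3. cons(b, cons(c, f(b, cons(pair(c, h(pair(c, cons(b, c)))), b))))  →  cons(b, cons(c, c))   [R6 at 2.2]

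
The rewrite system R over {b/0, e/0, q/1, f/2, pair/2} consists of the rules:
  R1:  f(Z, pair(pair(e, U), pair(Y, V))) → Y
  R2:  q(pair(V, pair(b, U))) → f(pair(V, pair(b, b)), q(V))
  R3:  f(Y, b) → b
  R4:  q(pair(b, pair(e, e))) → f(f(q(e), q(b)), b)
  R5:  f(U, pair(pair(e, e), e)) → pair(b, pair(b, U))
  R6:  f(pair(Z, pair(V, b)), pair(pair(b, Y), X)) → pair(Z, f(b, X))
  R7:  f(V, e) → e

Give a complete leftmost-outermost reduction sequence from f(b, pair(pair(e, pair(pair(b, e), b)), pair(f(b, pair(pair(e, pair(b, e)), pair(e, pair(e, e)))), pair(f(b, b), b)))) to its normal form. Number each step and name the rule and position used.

e

1. f(b, pair(pair(e, pair(pair(b, e), b)), pair(f(b, pair(pair(e, pair(b, e)), pair(e, pair(e, e)))), pair(f(b, b), b))))  →  f(b, pair(pair(e, pair(b, e)), pair(e, pair(e, e))))   [R1 at ε]
2. f(b, pair(pair(e, pair(b, e)), pair(e, pair(e, e))))  →  e   [R1 at ε]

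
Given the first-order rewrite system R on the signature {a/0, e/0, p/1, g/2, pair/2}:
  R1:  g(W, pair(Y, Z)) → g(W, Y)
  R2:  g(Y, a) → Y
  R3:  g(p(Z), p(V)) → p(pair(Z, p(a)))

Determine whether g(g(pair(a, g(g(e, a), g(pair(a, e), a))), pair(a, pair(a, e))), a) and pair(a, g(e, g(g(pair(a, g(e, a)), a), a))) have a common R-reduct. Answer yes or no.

yes — NF(t₁) = pair(a, e), NF(t₂) = pair(a, e)

Reduce t₁ = g(g(pair(a, g(g(e, a), g(pair(a, e), a))), pair(a, pair(a, e))), a):
1. g(g(pair(a, g(g(e, a), g(pair(a, e), a))), pair(a, pair(a, e))), a)  →  g(pair(a, g(g(e, a), g(pair(a, e), a))), pair(a, pair(a, e)))   [R2 at ε]
2. g(pair(a, g(g(e, a), g(pair(a, e), a))), pair(a, pair(a, e)))  →  g(pair(a, g(g(e, a), g(pair(a, e), a))), a)   [R1 at ε]
3. g(pair(a, g(g(e, a), g(pair(a, e), a))), a)  →  pair(a, g(g(e, a), g(pair(a, e), a)))   [R2 at ε]
4. pair(a, g(g(e, a), g(pair(a, e), a)))  →  pair(a, g(e, g(pair(a, e), a)))   [R2 at 2.1]
5. pair(a, g(e, g(pair(a, e), a)))  →  pair(a, g(e, pair(a, e)))   [R2 at 2.2]
6. pair(a, g(e, pair(a, e)))  →  pair(a, g(e, a))   [R1 at 2]
7. pair(a, g(e, a))  →  pair(a, e)   [R2 at 2]

Reduce t₂ = pair(a, g(e, g(g(pair(a, g(e, a)), a), a))):
1. pair(a, g(e, g(g(pair(a, g(e, a)), a), a)))  →  pair(a, g(e, g(pair(a, g(e, a)), a)))   [R2 at 2.2]
2. pair(a, g(e, g(pair(a, g(e, a)), a)))  →  pair(a, g(e, pair(a, g(e, a))))   [R2 at 2.2]
3. pair(a, g(e, pair(a, g(e, a))))  →  pair(a, g(e, a))   [R1 at 2]
4. pair(a, g(e, a))  →  pair(a, e)   [R2 at 2]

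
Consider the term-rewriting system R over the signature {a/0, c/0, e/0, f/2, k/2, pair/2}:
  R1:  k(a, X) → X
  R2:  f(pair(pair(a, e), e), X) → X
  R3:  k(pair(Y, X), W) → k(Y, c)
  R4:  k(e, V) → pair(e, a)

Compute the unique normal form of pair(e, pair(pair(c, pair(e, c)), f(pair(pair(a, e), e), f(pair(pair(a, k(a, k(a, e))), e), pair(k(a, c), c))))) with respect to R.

1. pair(e, pair(pair(c, pair(e, c)), f(pair(pair(a, e), e), f(pair(pair(a, k(a, k(a, e))), e), pair(k(a, c), c)))))  →  pair(e, pair(pair(c, pair(e, c)), f(pair(pair(a, k(a, k(a, e))), e), pair(k(a, c), c))))   [R2 at 2.2]
2. pair(e, pair(pair(c, pair(e, c)), f(pair(pair(a, k(a, k(a, e))), e), pair(k(a, c), c))))  →  pair(e, pair(pair(c, pair(e, c)), f(pair(pair(a, k(a, e)), e), pair(k(a, c), c))))   [R1 at 2.2.1.1.2]
3. pair(e, pair(pair(c, pair(e, c)), f(pair(pair(a, k(a, e)), e), pair(k(a, c), c))))  →  pair(e, pair(pair(c, pair(e, c)), f(pair(pair(a, e), e), pair(k(a, c), c))))   [R1 at 2.2.1.1.2]
4. pair(e, pair(pair(c, pair(e, c)), f(pair(pair(a, e), e), pair(k(a, c), c))))  →  pair(e, pair(pair(c, pair(e, c)), pair(k(a, c), c)))   [R2 at 2.2]
5. pair(e, pair(pair(c, pair(e, c)), pair(k(a, c), c)))  →  pair(e, pair(pair(c, pair(e, c)), pair(c, c)))   [R1 at 2.2.1]

pair(e, pair(pair(c, pair(e, c)), pair(c, c)))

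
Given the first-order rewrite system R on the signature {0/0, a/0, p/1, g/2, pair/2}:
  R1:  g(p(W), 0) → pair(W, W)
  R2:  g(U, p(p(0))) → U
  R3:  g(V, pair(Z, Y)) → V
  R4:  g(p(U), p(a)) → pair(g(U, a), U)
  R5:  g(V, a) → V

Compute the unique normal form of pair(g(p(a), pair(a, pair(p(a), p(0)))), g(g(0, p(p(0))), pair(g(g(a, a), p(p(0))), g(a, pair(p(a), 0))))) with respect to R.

pair(p(a), 0)

1. pair(g(p(a), pair(a, pair(p(a), p(0)))), g(g(0, p(p(0))), pair(g(g(a, a), p(p(0))), g(a, pair(p(a), 0)))))  →  pair(p(a), g(g(0, p(p(0))), pair(g(g(a, a), p(p(0))), g(a, pair(p(a), 0)))))   [R3 at 1]
2. pair(p(a), g(g(0, p(p(0))), pair(g(g(a, a), p(p(0))), g(a, pair(p(a), 0)))))  →  pair(p(a), g(0, p(p(0))))   [R3 at 2]
3. pair(p(a), g(0, p(p(0))))  →  pair(p(a), 0)   [R2 at 2]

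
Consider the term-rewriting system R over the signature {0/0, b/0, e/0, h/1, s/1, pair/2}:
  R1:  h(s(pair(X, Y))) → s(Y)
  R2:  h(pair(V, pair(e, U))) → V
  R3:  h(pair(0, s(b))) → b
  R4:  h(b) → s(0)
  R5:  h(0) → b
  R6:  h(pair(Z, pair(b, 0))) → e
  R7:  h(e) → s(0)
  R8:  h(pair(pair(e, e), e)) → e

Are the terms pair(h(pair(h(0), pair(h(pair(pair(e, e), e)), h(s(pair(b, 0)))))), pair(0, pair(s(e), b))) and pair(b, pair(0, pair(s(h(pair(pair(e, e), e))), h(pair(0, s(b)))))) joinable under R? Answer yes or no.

Reduce t₁ = pair(h(pair(h(0), pair(h(pair(pair(e, e), e)), h(s(pair(b, 0)))))), pair(0, pair(s(e), b))):
1. pair(h(pair(h(0), pair(h(pair(pair(e, e), e)), h(s(pair(b, 0)))))), pair(0, pair(s(e), b)))  →  pair(h(pair(b, pair(h(pair(pair(e, e), e)), h(s(pair(b, 0)))))), pair(0, pair(s(e), b)))   [R5 at 1.1.1]
2. pair(h(pair(b, pair(h(pair(pair(e, e), e)), h(s(pair(b, 0)))))), pair(0, pair(s(e), b)))  →  pair(h(pair(b, pair(e, h(s(pair(b, 0)))))), pair(0, pair(s(e), b)))   [R8 at 1.1.2.1]
3. pair(h(pair(b, pair(e, h(s(pair(b, 0)))))), pair(0, pair(s(e), b)))  →  pair(b, pair(0, pair(s(e), b)))   [R2 at 1]

Reduce t₂ = pair(b, pair(0, pair(s(h(pair(pair(e, e), e))), h(pair(0, s(b)))))):
1. pair(b, pair(0, pair(s(h(pair(pair(e, e), e))), h(pair(0, s(b))))))  →  pair(b, pair(0, pair(s(e), h(pair(0, s(b))))))   [R8 at 2.2.1.1]
2. pair(b, pair(0, pair(s(e), h(pair(0, s(b))))))  →  pair(b, pair(0, pair(s(e), b)))   [R3 at 2.2.2]

yes — NF(t₁) = pair(b, pair(0, pair(s(e), b))), NF(t₂) = pair(b, pair(0, pair(s(e), b)))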